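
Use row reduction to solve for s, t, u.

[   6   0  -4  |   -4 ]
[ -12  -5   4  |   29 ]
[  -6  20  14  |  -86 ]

(0, -5, 1)

Forward elimination on [A|b]:
R2 <- R2 - (-2)*R1:  [  0  -5  -4  21 ]
R3 <- R3 - (-1)*R1:  [   0   20   10  -90 ]
R3 <- R3 - (-4)*R2:  [  0   0  -6  -6 ]
Row echelon form:
[ 6   0  -4  |  -4 ]
[ 0  -5  -4  |  21 ]
[ 0   0  -6  |  -6 ]
Back-substitution:
u = (-6) / -6 = 1
t = (21 - (-4)*(1)) / -5 = -5
s = (-4 - (-4)*(1)) / 6 = 0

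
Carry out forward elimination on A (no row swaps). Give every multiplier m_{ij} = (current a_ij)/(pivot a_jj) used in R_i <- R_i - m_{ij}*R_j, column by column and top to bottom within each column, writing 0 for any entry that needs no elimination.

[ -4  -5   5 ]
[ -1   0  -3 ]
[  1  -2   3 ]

Forward elimination:
R2 <- R2 - (1/4)*R1:  [     0    5/4  -17/4 ]
R3 <- R3 - (-1/4)*R1:  [     0  -13/4   17/4 ]
R3 <- R3 - (-13/5)*R2:  [     0      0  -34/5 ]
Multipliers (in order of application): m_{21} = 1/4, m_{31} = -1/4, m_{32} = -13/5

multipliers: 1/4, -1/4, -13/5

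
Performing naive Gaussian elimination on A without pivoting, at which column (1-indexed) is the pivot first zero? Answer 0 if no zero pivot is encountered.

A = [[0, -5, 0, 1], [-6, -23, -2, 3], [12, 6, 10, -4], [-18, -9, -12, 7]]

Naive forward elimination:
Pivot entry (1,1) is zero but row 2 has -6 in column 1 -> naive elimination stops; a row interchange (e.g. R1 <-> R2) would be required here.

first zero-pivot column = 1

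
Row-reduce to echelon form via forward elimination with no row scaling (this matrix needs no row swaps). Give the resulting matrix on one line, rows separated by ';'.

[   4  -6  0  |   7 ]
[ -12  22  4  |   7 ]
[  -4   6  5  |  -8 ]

Forward elimination:
R2 <- R2 - (-3)*R1:  [  0   4   4  28 ]
R3 <- R3 - (-1)*R1:  [  0   0   5  -1 ]
Row echelon form:
[ 4  -6  0  |   7 ]
[ 0   4  4  |  28 ]
[ 0   0  5  |  -1 ]

REF = [4 -6 0 7; 0 4 4 28; 0 0 5 -1]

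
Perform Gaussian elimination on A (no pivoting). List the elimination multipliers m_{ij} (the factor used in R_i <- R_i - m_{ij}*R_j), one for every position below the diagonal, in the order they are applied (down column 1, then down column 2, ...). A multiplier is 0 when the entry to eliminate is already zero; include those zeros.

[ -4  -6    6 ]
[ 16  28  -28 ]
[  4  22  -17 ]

Forward elimination:
R2 <- R2 - (-4)*R1:  [  0   4  -4 ]
R3 <- R3 - (-1)*R1:  [   0   16  -11 ]
R3 <- R3 - (4)*R2:  [ 0  0  5 ]
Multipliers (in order of application): m_{21} = -4, m_{31} = -1, m_{32} = 4

multipliers: -4, -1, 4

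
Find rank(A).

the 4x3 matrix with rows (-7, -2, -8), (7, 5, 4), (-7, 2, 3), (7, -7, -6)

Row reduction:
R2 <- R2 - (-1)*R1:  [  0   3  -4 ]
R3 <- R3 - (1)*R1:  [  0   4  11 ]
R4 <- R4 - (-1)*R1:  [   0   -9  -14 ]
R3 <- R3 - (4/3)*R2:  [    0     0  49/3 ]
R4 <- R4 - (-3)*R2:  [   0    0  -26 ]
R4 <- R4 - (-78/49)*R3:  [ 0  0  0 ]
Row echelon form:
[ -7  -2    -8 ]
[  0   3    -4 ]
[  0   0  49/3 ]
[  0   0     0 ]
Nonzero rows / pivot columns: 3

rank(A) = 3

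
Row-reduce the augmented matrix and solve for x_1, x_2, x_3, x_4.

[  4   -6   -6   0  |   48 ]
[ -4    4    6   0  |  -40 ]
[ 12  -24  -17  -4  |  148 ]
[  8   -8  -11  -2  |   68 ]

Forward elimination on [A|b]:
R2 <- R2 - (-1)*R1:  [  0  -2   0   0   8 ]
R3 <- R3 - (3)*R1:  [  0  -6   1  -4   4 ]
R4 <- R4 - (2)*R1:  [   0    4    1   -2  -28 ]
R3 <- R3 - (3)*R2:  [   0    0    1   -4  -20 ]
R4 <- R4 - (-2)*R2:  [   0    0    1   -2  -12 ]
R4 <- R4 - (1)*R3:  [ 0  0  0  2  8 ]
Row echelon form:
[ 4  -6  -6   0  |   48 ]
[ 0  -2   0   0  |    8 ]
[ 0   0   1  -4  |  -20 ]
[ 0   0   0   2  |    8 ]
Back-substitution:
x_4 = (8) / 2 = 4
x_3 = (-20 - (-4)*(4)) / 1 = -4
x_2 = (8) / -2 = -4
x_1 = (48 - (-6)*(-4) - (-6)*(-4)) / 4 = 0

(0, -4, -4, 4)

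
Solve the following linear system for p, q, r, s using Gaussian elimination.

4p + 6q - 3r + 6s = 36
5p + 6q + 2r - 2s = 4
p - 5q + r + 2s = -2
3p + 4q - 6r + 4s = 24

Forward elimination on [A|b]:
R2 <- R2 - (5/4)*R1:  [     0   -3/2   23/4  -19/2    -41 ]
R3 <- R3 - (1/4)*R1:  [     0  -13/2    7/4    1/2    -11 ]
R4 <- R4 - (3/4)*R1:  [     0   -1/2  -15/4   -1/2     -3 ]
R3 <- R3 - (13/3)*R2:  [      0       0  -139/6   125/3   500/3 ]
R4 <- R4 - (1/3)*R2:  [     0      0  -17/3    8/3   32/3 ]
R4 <- R4 - (34/139)*R3:  [         0          0          0  -1046/139  -4184/139 ]
Row echelon form:
[ 4     6      -3          6  |         36 ]
[ 0  -3/2    23/4      -19/2  |        -41 ]
[ 0     0  -139/6      125/3  |      500/3 ]
[ 0     0       0  -1046/139  |  -4184/139 ]
Back-substitution:
s = (-4184/139) / (-1046/139) = 4
r = (500/3 - (125/3)*(4)) / (-139/6) = 0
q = (-41 - (23/4)*(0) - (-19/2)*(4)) / (-3/2) = 2
p = (36 - (6)*(2) - (-3)*(0) - (6)*(4)) / 4 = 0

(0, 2, 0, 4)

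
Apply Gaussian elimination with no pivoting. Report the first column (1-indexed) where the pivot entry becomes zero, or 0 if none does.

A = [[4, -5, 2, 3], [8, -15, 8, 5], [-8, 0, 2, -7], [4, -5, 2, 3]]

Naive forward elimination:
R2 <- R2 - (2)*R1:  [  0  -5   4  -1 ]
R3 <- R3 - (-2)*R1:  [   0  -10    6   -1 ]
R4 <- R4 - (1)*R1:  [ 0  0  0  0 ]
R3 <- R3 - (2)*R2:  [  0   0  -2   1 ]
Matrix at this point:
[ 4  -5   2   3 ]
[ 0  -5   4  -1 ]
[ 0   0  -2   1 ]
[ 0   0   0   0 ]
Pivot entry (4,4) in the last row is zero and there are no rows below to swap with -> zero pivot in column 4 (A is singular).

first zero-pivot column = 4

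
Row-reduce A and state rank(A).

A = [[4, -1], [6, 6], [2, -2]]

rank(A) = 2

Row reduction:
R2 <- R2 - (3/2)*R1:  [    0  15/2 ]
R3 <- R3 - (1/2)*R1:  [    0  -3/2 ]
R3 <- R3 - (-1/5)*R2:  [ 0  0 ]
Row echelon form:
[ 4    -1 ]
[ 0  15/2 ]
[ 0     0 ]
Nonzero rows / pivot columns: 2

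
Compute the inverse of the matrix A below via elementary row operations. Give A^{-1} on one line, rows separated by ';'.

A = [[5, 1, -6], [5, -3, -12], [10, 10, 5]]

Gauss-Jordan on [A | I]:
R1 <- (1/5)*R1:  [    1   1/5  -6/5  |   1/5     0     0 ]
R2 <- R2 - (5)*R1:  [  0  -4  -6  |  -1   1   0 ]
R3 <- R3 - (10)*R1:  [  0   8  17  |  -2   0   1 ]
R2 <- (1/-4)*R2:  [    0     1   3/2  |   1/4  -1/4     0 ]
R1 <- R1 - (1/5)*R2:  [    1     0  -3/2  |  3/20  1/20     0 ]
R3 <- R3 - (8)*R2:  [  0   0   5  |  -4   2   1 ]
R3 <- (1/5)*R3:  [    0     0     1  |  -4/5   2/5   1/5 ]
R1 <- R1 - (-3/2)*R3:  [      1       0       0  |  -21/20   13/20    3/10 ]
R2 <- R2 - (3/2)*R3:  [      0       1       0  |   29/20  -17/20   -3/10 ]
Right block of [I | A^{-1}] is the inverse:
[ -21/20   13/20   3/10 ]
[  29/20  -17/20  -3/10 ]
[   -4/5     2/5    1/5 ]

inverse = [-21/20 13/20 3/10; 29/20 -17/20 -3/10; -4/5 2/5 1/5]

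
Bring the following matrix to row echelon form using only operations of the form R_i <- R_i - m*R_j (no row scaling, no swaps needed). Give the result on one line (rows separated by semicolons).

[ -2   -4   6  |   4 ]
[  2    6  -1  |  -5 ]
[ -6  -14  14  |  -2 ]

Forward elimination:
R2 <- R2 - (-1)*R1:  [  0   2   5  -1 ]
R3 <- R3 - (3)*R1:  [   0   -2   -4  -14 ]
R3 <- R3 - (-1)*R2:  [   0    0    1  -15 ]
Row echelon form:
[ -2  -4  6  |    4 ]
[  0   2  5  |   -1 ]
[  0   0  1  |  -15 ]

REF = [-2 -4 6 4; 0 2 5 -1; 0 0 1 -15]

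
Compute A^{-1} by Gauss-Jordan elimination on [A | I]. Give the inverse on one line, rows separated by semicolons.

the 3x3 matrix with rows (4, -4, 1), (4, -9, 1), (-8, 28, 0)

inverse = [7/10 -7/10 -1/8; 1/5 -1/5 0; -1 2 1/2]

Gauss-Jordan on [A | I]:
R1 <- (1/4)*R1:  [   1   -1  1/4  |  1/4    0    0 ]
R2 <- R2 - (4)*R1:  [  0  -5   0  |  -1   1   0 ]
R3 <- R3 - (-8)*R1:  [  0  20   2  |   2   0   1 ]
R2 <- (1/-5)*R2:  [    0     1     0  |   1/5  -1/5     0 ]
R1 <- R1 - (-1)*R2:  [    1     0   1/4  |  9/20  -1/5     0 ]
R3 <- R3 - (20)*R2:  [  0   0   2  |  -2   4   1 ]
R3 <- (1/2)*R3:  [   0    0    1  |   -1    2  1/2 ]
R1 <- R1 - (1/4)*R3:  [     1      0      0  |   7/10  -7/10   -1/8 ]
Right block of [I | A^{-1}] is the inverse:
[ 7/10  -7/10  -1/8 ]
[  1/5   -1/5     0 ]
[   -1      2   1/2 ]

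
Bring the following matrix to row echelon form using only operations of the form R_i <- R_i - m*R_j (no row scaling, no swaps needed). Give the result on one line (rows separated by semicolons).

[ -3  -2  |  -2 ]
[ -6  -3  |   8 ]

REF = [-3 -2 -2; 0 1 12]

Forward elimination:
R2 <- R2 - (2)*R1:  [  0   1  12 ]
Row echelon form:
[ -3  -2  |  -2 ]
[  0   1  |  12 ]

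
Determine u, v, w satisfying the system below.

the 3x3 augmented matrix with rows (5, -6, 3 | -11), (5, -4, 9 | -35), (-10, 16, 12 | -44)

(-4, -3, -3)

Forward elimination on [A|b]:
R2 <- R2 - (1)*R1:  [   0    2    6  -24 ]
R3 <- R3 - (-2)*R1:  [   0    4   18  -66 ]
R3 <- R3 - (2)*R2:  [   0    0    6  -18 ]
Row echelon form:
[ 5  -6  3  |  -11 ]
[ 0   2  6  |  -24 ]
[ 0   0  6  |  -18 ]
Back-substitution:
w = (-18) / 6 = -3
v = (-24 - (6)*(-3)) / 2 = -3
u = (-11 - (-6)*(-3) - (3)*(-3)) / 5 = -4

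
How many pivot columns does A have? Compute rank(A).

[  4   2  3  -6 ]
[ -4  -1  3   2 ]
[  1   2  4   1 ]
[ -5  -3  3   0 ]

Row reduction:
R2 <- R2 - (-1)*R1:  [  0   1   6  -4 ]
R3 <- R3 - (1/4)*R1:  [    0   3/2  13/4   5/2 ]
R4 <- R4 - (-5/4)*R1:  [     0   -1/2   27/4  -15/2 ]
R3 <- R3 - (3/2)*R2:  [     0      0  -23/4   17/2 ]
R4 <- R4 - (-1/2)*R2:  [     0      0   39/4  -19/2 ]
R4 <- R4 - (-39/23)*R3:  [      0       0       0  113/23 ]
Row echelon form:
[ 4  2      3      -6 ]
[ 0  1      6      -4 ]
[ 0  0  -23/4    17/2 ]
[ 0  0      0  113/23 ]
Nonzero rows / pivot columns: 4

rank(A) = 4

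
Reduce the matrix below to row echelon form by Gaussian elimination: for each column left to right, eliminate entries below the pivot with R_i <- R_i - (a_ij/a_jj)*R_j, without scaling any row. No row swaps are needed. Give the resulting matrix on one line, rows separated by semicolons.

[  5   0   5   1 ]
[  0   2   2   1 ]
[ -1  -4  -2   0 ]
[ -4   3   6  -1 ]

Forward elimination:
R3 <- R3 - (-1/5)*R1:  [   0   -4   -1  1/5 ]
R4 <- R4 - (-4/5)*R1:  [    0     3    10  -1/5 ]
R3 <- R3 - (-2)*R2:  [    0     0     3  11/5 ]
R4 <- R4 - (3/2)*R2:  [      0       0       7  -17/10 ]
R4 <- R4 - (7/3)*R3:  [     0      0      0  -41/6 ]
Row echelon form:
[ 5  0  5      1 ]
[ 0  2  2      1 ]
[ 0  0  3   11/5 ]
[ 0  0  0  -41/6 ]

REF = [5 0 5 1; 0 2 2 1; 0 0 3 11/5; 0 0 0 -41/6]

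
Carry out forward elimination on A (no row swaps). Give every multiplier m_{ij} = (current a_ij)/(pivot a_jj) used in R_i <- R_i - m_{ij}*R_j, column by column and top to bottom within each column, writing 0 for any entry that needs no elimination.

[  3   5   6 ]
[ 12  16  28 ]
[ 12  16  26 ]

Forward elimination:
R2 <- R2 - (4)*R1:  [  0  -4   4 ]
R3 <- R3 - (4)*R1:  [  0  -4   2 ]
R3 <- R3 - (1)*R2:  [  0   0  -2 ]
Multipliers (in order of application): m_{21} = 4, m_{31} = 4, m_{32} = 1

multipliers: 4, 4, 1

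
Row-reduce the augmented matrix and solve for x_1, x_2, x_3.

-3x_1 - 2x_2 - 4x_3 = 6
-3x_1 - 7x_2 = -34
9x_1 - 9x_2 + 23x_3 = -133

(2, 4, -5)

Forward elimination on [A|b]:
R2 <- R2 - (1)*R1:  [   0   -5    4  -40 ]
R3 <- R3 - (-3)*R1:  [    0   -15    11  -115 ]
R3 <- R3 - (3)*R2:  [  0   0  -1   5 ]
Row echelon form:
[ -3  -2  -4  |    6 ]
[  0  -5   4  |  -40 ]
[  0   0  -1  |    5 ]
Back-substitution:
x_3 = (5) / -1 = -5
x_2 = (-40 - (4)*(-5)) / -5 = 4
x_1 = (6 - (-2)*(4) - (-4)*(-5)) / -3 = 2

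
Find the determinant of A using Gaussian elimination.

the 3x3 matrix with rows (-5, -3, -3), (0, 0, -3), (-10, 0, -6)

det(A) = -90

Forward elimination:
R3 <- R3 - (2)*R1:  [ 0  6  0 ]
R2 <-> R3   (pivot in column 2 was zero)
[ -5  -3  -3 ]
[  0   6   0 ]
[  0   0  -3 ]
Upper-triangular form:
[ -5  -3  -3 ]
[  0   6   0 ]
[  0   0  -3 ]
det(A) = (-1)^1 * (-5) * (6) * (-3) = -90  (1 row swap -> sign -1)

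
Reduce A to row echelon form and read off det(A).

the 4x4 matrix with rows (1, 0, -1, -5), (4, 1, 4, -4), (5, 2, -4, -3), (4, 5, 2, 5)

det(A) = 485

Forward elimination:
R2 <- R2 - (4)*R1:  [  0   1   8  16 ]
R3 <- R3 - (5)*R1:  [  0   2   1  22 ]
R4 <- R4 - (4)*R1:  [  0   5   6  25 ]
R3 <- R3 - (2)*R2:  [   0    0  -15  -10 ]
R4 <- R4 - (5)*R2:  [   0    0  -34  -55 ]
R4 <- R4 - (34/15)*R3:  [     0      0      0  -97/3 ]
Upper-triangular form:
[ 1  0   -1     -5 ]
[ 0  1    8     16 ]
[ 0  0  -15    -10 ]
[ 0  0    0  -97/3 ]
det(A) = (-1)^0 * (1) * (1) * (-15) * (-97/3) = 485  (0 row swaps -> sign +1)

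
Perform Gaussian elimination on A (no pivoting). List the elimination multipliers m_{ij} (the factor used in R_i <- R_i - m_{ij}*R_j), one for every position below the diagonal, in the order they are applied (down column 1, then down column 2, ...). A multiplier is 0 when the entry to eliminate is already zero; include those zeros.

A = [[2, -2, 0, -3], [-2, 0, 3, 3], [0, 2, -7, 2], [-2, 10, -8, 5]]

Forward elimination:
R2 <- R2 - (-1)*R1:  [  0  -2   3   0 ]
R3: entry in column 1 is already 0 -> m_{31} = 0 (no row operation needed)
R4 <- R4 - (-1)*R1:  [  0   8  -8   2 ]
R3 <- R3 - (-1)*R2:  [  0   0  -4   2 ]
R4 <- R4 - (-4)*R2:  [ 0  0  4  2 ]
R4 <- R4 - (-1)*R3:  [ 0  0  0  4 ]
Multipliers (in order of application): m_{21} = -1, m_{31} = 0, m_{41} = -1, m_{32} = -1, m_{42} = -4, m_{43} = -1

multipliers: -1, 0, -1, -1, -4, -1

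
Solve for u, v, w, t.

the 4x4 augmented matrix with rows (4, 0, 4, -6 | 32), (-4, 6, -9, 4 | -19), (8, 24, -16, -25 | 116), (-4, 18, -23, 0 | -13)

(-3, 5, 5, -4)

Forward elimination on [A|b]:
R2 <- R2 - (-1)*R1:  [  0   6  -5  -2  13 ]
R3 <- R3 - (2)*R1:  [   0   24  -24  -13   52 ]
R4 <- R4 - (-1)*R1:  [   0   18  -19   -6   19 ]
R3 <- R3 - (4)*R2:  [  0   0  -4  -5   0 ]
R4 <- R4 - (3)*R2:  [   0    0   -4    0  -20 ]
R4 <- R4 - (1)*R3:  [   0    0    0    5  -20 ]
Row echelon form:
[ 4  0   4  -6  |   32 ]
[ 0  6  -5  -2  |   13 ]
[ 0  0  -4  -5  |    0 ]
[ 0  0   0   5  |  -20 ]
Back-substitution:
t = (-20) / 5 = -4
w = (0 - (-5)*(-4)) / -4 = 5
v = (13 - (-5)*(5) - (-2)*(-4)) / 6 = 5
u = (32 - (4)*(5) - (-6)*(-4)) / 4 = -3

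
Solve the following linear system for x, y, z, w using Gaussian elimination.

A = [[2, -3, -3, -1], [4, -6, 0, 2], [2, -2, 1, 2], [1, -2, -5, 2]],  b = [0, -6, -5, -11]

Forward elimination on [A|b]:
R2 <- R2 - (2)*R1:  [  0   0   6   4  -6 ]
R3 <- R3 - (1)*R1:  [  0   1   4   3  -5 ]
R4 <- R4 - (1/2)*R1:  [    0  -1/2  -7/2   5/2   -11 ]
R2 <-> R3   (pivot in column 2 was zero)
[ 2    -3    -3   -1    0 ]
[ 0     1     4    3   -5 ]
[ 0     0     6    4   -6 ]
[ 0  -1/2  -7/2  5/2  -11 ]
R4 <- R4 - (-1/2)*R2:  [     0      0   -3/2      4  -27/2 ]
R4 <- R4 - (-1/4)*R3:  [   0    0    0    5  -15 ]
Row echelon form:
[ 2  -3  -3  -1  |    0 ]
[ 0   1   4   3  |   -5 ]
[ 0   0   6   4  |   -6 ]
[ 0   0   0   5  |  -15 ]
Back-substitution:
w = (-15) / 5 = -3
z = (-6 - (4)*(-3)) / 6 = 1
y = (-5 - (4)*(1) - (3)*(-3)) / 1 = 0
x = (0 - (-3)*(0) - (-3)*(1) - (-1)*(-3)) / 2 = 0

(0, 0, 1, -3)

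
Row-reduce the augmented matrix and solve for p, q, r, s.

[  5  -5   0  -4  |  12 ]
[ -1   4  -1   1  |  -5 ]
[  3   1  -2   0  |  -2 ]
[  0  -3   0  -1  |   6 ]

(-1, -1, -1, -3)

Forward elimination on [A|b]:
R2 <- R2 - (-1/5)*R1:  [     0      3     -1    1/5  -13/5 ]
R3 <- R3 - (3/5)*R1:  [     0      4     -2   12/5  -46/5 ]
R3 <- R3 - (4/3)*R2:  [      0       0    -2/3   32/15  -86/15 ]
R4 <- R4 - (-1)*R2:  [    0     0    -1  -4/5  17/5 ]
R4 <- R4 - (3/2)*R3:  [  0   0   0  -4  12 ]
Row echelon form:
[ 5  -5     0     -4  |      12 ]
[ 0   3    -1    1/5  |   -13/5 ]
[ 0   0  -2/3  32/15  |  -86/15 ]
[ 0   0     0     -4  |      12 ]
Back-substitution:
s = (12) / -4 = -3
r = (-86/15 - (32/15)*(-3)) / (-2/3) = -1
q = (-13/5 - (-1)*(-1) - (1/5)*(-3)) / 3 = -1
p = (12 - (-5)*(-1) - (-4)*(-3)) / 5 = -1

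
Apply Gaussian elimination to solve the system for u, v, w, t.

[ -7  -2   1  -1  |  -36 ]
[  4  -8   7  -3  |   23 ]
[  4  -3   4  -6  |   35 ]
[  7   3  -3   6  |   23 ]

(5, 3, 3, -2)

Forward elimination on [A|b]:
R2 <- R2 - (-4/7)*R1:  [     0  -64/7   53/7  -25/7   17/7 ]
R3 <- R3 - (-4/7)*R1:  [     0  -29/7   32/7  -46/7  101/7 ]
R4 <- R4 - (-1)*R1:  [   0    1   -2    5  -13 ]
R3 <- R3 - (29/64)*R2:  [       0        0    73/64  -317/64   853/64 ]
R4 <- R4 - (-7/64)*R2:  [       0        0   -75/64   295/64  -815/64 ]
R4 <- R4 - (-75/73)*R3:  [      0       0       0  -35/73   70/73 ]
Row echelon form:
[ -7     -2      1       -1  |     -36 ]
[  0  -64/7   53/7    -25/7  |    17/7 ]
[  0      0  73/64  -317/64  |  853/64 ]
[  0      0      0   -35/73  |   70/73 ]
Back-substitution:
t = (70/73) / (-35/73) = -2
w = (853/64 - (-317/64)*(-2)) / (73/64) = 3
v = (17/7 - (53/7)*(3) - (-25/7)*(-2)) / (-64/7) = 3
u = (-36 - (-2)*(3) - (1)*(3) - (-1)*(-2)) / -7 = 5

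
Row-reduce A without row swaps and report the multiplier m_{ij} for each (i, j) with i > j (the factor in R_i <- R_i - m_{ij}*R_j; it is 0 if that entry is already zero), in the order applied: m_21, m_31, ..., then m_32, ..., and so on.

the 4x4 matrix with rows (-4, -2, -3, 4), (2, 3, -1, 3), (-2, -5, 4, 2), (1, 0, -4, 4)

Forward elimination:
R2 <- R2 - (-1/2)*R1:  [    0     2  -5/2     5 ]
R3 <- R3 - (1/2)*R1:  [    0    -4  11/2     0 ]
R4 <- R4 - (-1/4)*R1:  [     0   -1/2  -19/4      5 ]
R3 <- R3 - (-2)*R2:  [   0    0  1/2   10 ]
R4 <- R4 - (-1/4)*R2:  [     0      0  -43/8   25/4 ]
R4 <- R4 - (-43/4)*R3:  [     0      0      0  455/4 ]
Multipliers (in order of application): m_{21} = -1/2, m_{31} = 1/2, m_{41} = -1/4, m_{32} = -2, m_{42} = -1/4, m_{43} = -43/4

multipliers: -1/2, 1/2, -1/4, -2, -1/4, -43/4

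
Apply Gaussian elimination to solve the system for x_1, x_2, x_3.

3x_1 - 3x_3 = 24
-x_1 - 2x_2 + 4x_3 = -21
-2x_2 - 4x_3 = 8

(5, 2, -3)

Forward elimination on [A|b]:
R2 <- R2 - (-1/3)*R1:  [   0   -2    3  -13 ]
R3 <- R3 - (1)*R2:  [  0   0  -7  21 ]
Row echelon form:
[ 3   0  -3  |   24 ]
[ 0  -2   3  |  -13 ]
[ 0   0  -7  |   21 ]
Back-substitution:
x_3 = (21) / -7 = -3
x_2 = (-13 - (3)*(-3)) / -2 = 2
x_1 = (24 - (-3)*(-3)) / 3 = 5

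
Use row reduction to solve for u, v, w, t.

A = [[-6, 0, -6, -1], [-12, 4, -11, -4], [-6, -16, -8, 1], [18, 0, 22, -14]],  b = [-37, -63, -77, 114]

Forward elimination on [A|b]:
R2 <- R2 - (2)*R1:  [  0   4   1  -2  11 ]
R3 <- R3 - (1)*R1:  [   0  -16   -2    2  -40 ]
R4 <- R4 - (-3)*R1:  [   0    0    4  -17    3 ]
R3 <- R3 - (-4)*R2:  [  0   0   2  -6   4 ]
R4 <- R4 - (2)*R3:  [  0   0   0  -5  -5 ]
Row echelon form:
[ -6  0  -6  -1  |  -37 ]
[  0  4   1  -2  |   11 ]
[  0  0   2  -6  |    4 ]
[  0  0   0  -5  |   -5 ]
Back-substitution:
t = (-5) / -5 = 1
w = (4 - (-6)*(1)) / 2 = 5
v = (11 - (1)*(5) - (-2)*(1)) / 4 = 2
u = (-37 - (-6)*(5) - (-1)*(1)) / -6 = 1

(1, 2, 5, 1)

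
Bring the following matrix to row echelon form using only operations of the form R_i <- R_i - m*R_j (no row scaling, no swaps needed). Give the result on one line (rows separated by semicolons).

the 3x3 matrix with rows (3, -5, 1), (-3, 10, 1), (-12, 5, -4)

Forward elimination:
R2 <- R2 - (-1)*R1:  [ 0  5  2 ]
R3 <- R3 - (-4)*R1:  [   0  -15    0 ]
R3 <- R3 - (-3)*R2:  [ 0  0  6 ]
Row echelon form:
[ 3  -5  1 ]
[ 0   5  2 ]
[ 0   0  6 ]

REF = [3 -5 1; 0 5 2; 0 0 6]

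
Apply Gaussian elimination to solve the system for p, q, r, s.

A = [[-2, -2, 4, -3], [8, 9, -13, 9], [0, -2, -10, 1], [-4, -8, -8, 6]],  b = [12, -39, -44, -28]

(-4, 3, 4, 2)

Forward elimination on [A|b]:
R2 <- R2 - (-4)*R1:  [  0   1   3  -3   9 ]
R4 <- R4 - (2)*R1:  [   0   -4  -16   12  -52 ]
R3 <- R3 - (-2)*R2:  [   0    0   -4   -5  -26 ]
R4 <- R4 - (-4)*R2:  [   0    0   -4    0  -16 ]
R4 <- R4 - (1)*R3:  [  0   0   0   5  10 ]
Row echelon form:
[ -2  -2   4  -3  |   12 ]
[  0   1   3  -3  |    9 ]
[  0   0  -4  -5  |  -26 ]
[  0   0   0   5  |   10 ]
Back-substitution:
s = (10) / 5 = 2
r = (-26 - (-5)*(2)) / -4 = 4
q = (9 - (3)*(4) - (-3)*(2)) / 1 = 3
p = (12 - (-2)*(3) - (4)*(4) - (-3)*(2)) / -2 = -4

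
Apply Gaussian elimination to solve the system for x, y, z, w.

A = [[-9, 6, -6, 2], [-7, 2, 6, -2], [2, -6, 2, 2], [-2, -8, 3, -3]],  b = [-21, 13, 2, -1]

Forward elimination on [A|b]:
R2 <- R2 - (7/9)*R1:  [     0   -8/3   32/3  -32/9   88/3 ]
R3 <- R3 - (-2/9)*R1:  [     0  -14/3    2/3   22/9   -8/3 ]
R4 <- R4 - (2/9)*R1:  [     0  -28/3   13/3  -31/9   11/3 ]
R3 <- R3 - (7/4)*R2:  [    0     0   -18  26/3   -54 ]
R4 <- R4 - (7/2)*R2:  [   0    0  -33    9  -99 ]
R4 <- R4 - (11/6)*R3:  [     0      0      0  -62/9      0 ]
Row echelon form:
[ -9     6    -6      2  |   -21 ]
[  0  -8/3  32/3  -32/9  |  88/3 ]
[  0     0   -18   26/3  |   -54 ]
[  0     0     0  -62/9  |     0 ]
Back-substitution:
w = (0) / (-62/9) = 0
z = (-54 - (26/3)*(0)) / -18 = 3
y = (88/3 - (32/3)*(3) - (-32/9)*(0)) / (-8/3) = 1
x = (-21 - (6)*(1) - (-6)*(3) - (2)*(0)) / -9 = 1

(1, 1, 3, 0)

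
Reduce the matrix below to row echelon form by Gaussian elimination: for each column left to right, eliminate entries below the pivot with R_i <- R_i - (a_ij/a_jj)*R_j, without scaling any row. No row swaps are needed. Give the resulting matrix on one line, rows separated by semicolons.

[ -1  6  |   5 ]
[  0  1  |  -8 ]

Forward elimination:
Row echelon form:
[ -1  6  |   5 ]
[  0  1  |  -8 ]

REF = [-1 6 5; 0 1 -8]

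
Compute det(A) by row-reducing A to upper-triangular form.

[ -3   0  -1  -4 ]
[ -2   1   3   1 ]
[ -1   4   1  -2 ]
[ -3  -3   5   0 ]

det(A) = -182

Forward elimination:
R2 <- R2 - (2/3)*R1:  [    0     1  11/3  11/3 ]
R3 <- R3 - (1/3)*R1:  [    0     4   4/3  -2/3 ]
R4 <- R4 - (1)*R1:  [  0  -3   6   4 ]
R3 <- R3 - (4)*R2:  [     0      0  -40/3  -46/3 ]
R4 <- R4 - (-3)*R2:  [  0   0  17  15 ]
R4 <- R4 - (-51/40)*R3:  [      0       0       0  -91/20 ]
Upper-triangular form:
[ -3  0     -1      -4 ]
[  0  1   11/3    11/3 ]
[  0  0  -40/3   -46/3 ]
[  0  0      0  -91/20 ]
det(A) = (-1)^0 * (-3) * (1) * (-40/3) * (-91/20) = -182  (0 row swaps -> sign +1)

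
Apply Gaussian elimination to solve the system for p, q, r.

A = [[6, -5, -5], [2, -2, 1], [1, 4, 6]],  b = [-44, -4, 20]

Forward elimination on [A|b]:
R2 <- R2 - (1/3)*R1:  [    0  -1/3   8/3  32/3 ]
R3 <- R3 - (1/6)*R1:  [    0  29/6  41/6  82/3 ]
R3 <- R3 - (-29/2)*R2:  [    0     0  91/2   182 ]
Row echelon form:
[ 6    -5    -5  |   -44 ]
[ 0  -1/3   8/3  |  32/3 ]
[ 0     0  91/2  |   182 ]
Back-substitution:
r = (182) / (91/2) = 4
q = (32/3 - (8/3)*(4)) / (-1/3) = 0
p = (-44 - (-5)*(0) - (-5)*(4)) / 6 = -4

(-4, 0, 4)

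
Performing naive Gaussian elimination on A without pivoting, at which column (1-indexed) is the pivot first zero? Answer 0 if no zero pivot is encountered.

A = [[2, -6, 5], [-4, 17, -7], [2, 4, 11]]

first zero-pivot column = 3

Naive forward elimination:
R2 <- R2 - (-2)*R1:  [ 0  5  3 ]
R3 <- R3 - (1)*R1:  [  0  10   6 ]
R3 <- R3 - (2)*R2:  [ 0  0  0 ]
Matrix at this point:
[ 2  -6  5 ]
[ 0   5  3 ]
[ 0   0  0 ]
Pivot entry (3,3) in the last row is zero and there are no rows below to swap with -> zero pivot in column 3 (A is singular).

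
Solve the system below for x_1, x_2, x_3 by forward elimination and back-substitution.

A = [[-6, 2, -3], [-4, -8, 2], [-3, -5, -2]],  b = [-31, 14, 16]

Forward elimination on [A|b]:
R2 <- R2 - (2/3)*R1:  [     0  -28/3      4  104/3 ]
R3 <- R3 - (1/2)*R1:  [    0    -6  -1/2  63/2 ]
R3 <- R3 - (9/14)*R2:  [      0       0  -43/14  129/14 ]
Row echelon form:
[ -6      2      -3  |     -31 ]
[  0  -28/3       4  |   104/3 ]
[  0      0  -43/14  |  129/14 ]
Back-substitution:
x_3 = (129/14) / (-43/14) = -3
x_2 = (104/3 - (4)*(-3)) / (-28/3) = -5
x_1 = (-31 - (2)*(-5) - (-3)*(-3)) / -6 = 5

(5, -5, -3)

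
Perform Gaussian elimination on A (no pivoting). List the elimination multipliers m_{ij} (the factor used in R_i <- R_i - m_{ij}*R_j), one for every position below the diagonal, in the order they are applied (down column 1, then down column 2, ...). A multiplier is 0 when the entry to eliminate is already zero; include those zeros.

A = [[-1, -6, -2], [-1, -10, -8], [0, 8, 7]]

Forward elimination:
R2 <- R2 - (1)*R1:  [  0  -4  -6 ]
R3: entry in column 1 is already 0 -> m_{31} = 0 (no row operation needed)
R3 <- R3 - (-2)*R2:  [  0   0  -5 ]
Multipliers (in order of application): m_{21} = 1, m_{31} = 0, m_{32} = -2

multipliers: 1, 0, -2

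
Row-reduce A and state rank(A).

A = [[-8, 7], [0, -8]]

Row reduction:
Row echelon form:
[ -8   7 ]
[  0  -8 ]
Nonzero rows / pivot columns: 2

rank(A) = 2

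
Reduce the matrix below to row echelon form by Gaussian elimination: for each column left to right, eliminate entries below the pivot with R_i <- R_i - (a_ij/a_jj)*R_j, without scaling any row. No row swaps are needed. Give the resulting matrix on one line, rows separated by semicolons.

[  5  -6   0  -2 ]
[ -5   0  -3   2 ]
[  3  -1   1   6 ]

REF = [5 -6 0 -2; 0 -6 -3 0; 0 0 -3/10 36/5]

Forward elimination:
R2 <- R2 - (-1)*R1:  [  0  -6  -3   0 ]
R3 <- R3 - (3/5)*R1:  [    0  13/5     1  36/5 ]
R3 <- R3 - (-13/30)*R2:  [     0      0  -3/10   36/5 ]
Row echelon form:
[ 5  -6      0    -2 ]
[ 0  -6     -3     0 ]
[ 0   0  -3/10  36/5 ]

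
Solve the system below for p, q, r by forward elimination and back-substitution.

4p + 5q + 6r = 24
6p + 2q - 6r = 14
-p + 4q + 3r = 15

(1, 4, 0)

Forward elimination on [A|b]:
R2 <- R2 - (3/2)*R1:  [     0  -11/2    -15    -22 ]
R3 <- R3 - (-1/4)*R1:  [    0  21/4   9/2    21 ]
R3 <- R3 - (-21/22)*R2:  [       0        0  -108/11        0 ]
Row echelon form:
[ 4      5        6  |   24 ]
[ 0  -11/2      -15  |  -22 ]
[ 0      0  -108/11  |    0 ]
Back-substitution:
r = (0) / (-108/11) = 0
q = (-22 - (-15)*(0)) / (-11/2) = 4
p = (24 - (5)*(4) - (6)*(0)) / 4 = 1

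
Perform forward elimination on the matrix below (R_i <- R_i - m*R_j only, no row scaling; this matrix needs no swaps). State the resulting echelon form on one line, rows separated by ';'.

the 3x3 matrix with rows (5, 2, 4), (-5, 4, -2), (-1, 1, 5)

REF = [5 2 4; 0 6 2; 0 0 16/3]

Forward elimination:
R2 <- R2 - (-1)*R1:  [ 0  6  2 ]
R3 <- R3 - (-1/5)*R1:  [    0   7/5  29/5 ]
R3 <- R3 - (7/30)*R2:  [    0     0  16/3 ]
Row echelon form:
[ 5  2     4 ]
[ 0  6     2 ]
[ 0  0  16/3 ]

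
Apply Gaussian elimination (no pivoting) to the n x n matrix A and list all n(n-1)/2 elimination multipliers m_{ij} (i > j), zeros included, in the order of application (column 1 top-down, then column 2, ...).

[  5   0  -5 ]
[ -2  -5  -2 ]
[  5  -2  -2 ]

multipliers: -2/5, 1, 2/5

Forward elimination:
R2 <- R2 - (-2/5)*R1:  [  0  -5  -4 ]
R3 <- R3 - (1)*R1:  [  0  -2   3 ]
R3 <- R3 - (2/5)*R2:  [    0     0  23/5 ]
Multipliers (in order of application): m_{21} = -2/5, m_{31} = 1, m_{32} = 2/5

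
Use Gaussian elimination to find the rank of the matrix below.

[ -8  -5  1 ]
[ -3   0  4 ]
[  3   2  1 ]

Row reduction:
R2 <- R2 - (3/8)*R1:  [    0  15/8  29/8 ]
R3 <- R3 - (-3/8)*R1:  [    0   1/8  11/8 ]
R3 <- R3 - (1/15)*R2:  [     0      0  17/15 ]
Row echelon form:
[ -8    -5      1 ]
[  0  15/8   29/8 ]
[  0     0  17/15 ]
Nonzero rows / pivot columns: 3

rank(A) = 3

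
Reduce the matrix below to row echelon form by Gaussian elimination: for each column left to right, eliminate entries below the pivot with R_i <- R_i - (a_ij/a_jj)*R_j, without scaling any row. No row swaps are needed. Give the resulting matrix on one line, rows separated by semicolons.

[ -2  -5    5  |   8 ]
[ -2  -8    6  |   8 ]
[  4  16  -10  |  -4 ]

REF = [-2 -5 5 8; 0 -3 1 0; 0 0 2 12]

Forward elimination:
R2 <- R2 - (1)*R1:  [  0  -3   1   0 ]
R3 <- R3 - (-2)*R1:  [  0   6   0  12 ]
R3 <- R3 - (-2)*R2:  [  0   0   2  12 ]
Row echelon form:
[ -2  -5  5  |   8 ]
[  0  -3  1  |   0 ]
[  0   0  2  |  12 ]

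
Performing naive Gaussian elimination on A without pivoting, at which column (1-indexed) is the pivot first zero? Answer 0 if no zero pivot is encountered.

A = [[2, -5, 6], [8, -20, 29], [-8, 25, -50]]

Naive forward elimination:
R2 <- R2 - (4)*R1:  [ 0  0  5 ]
R3 <- R3 - (-4)*R1:  [   0    5  -26 ]
Matrix at this point:
[ 2  -5    6 ]
[ 0   0    5 ]
[ 0   5  -26 ]
Pivot entry (2,2) is zero but row 3 has 5 in column 2 -> naive elimination stops; a row interchange (e.g. R2 <-> R3) would be required here.

first zero-pivot column = 2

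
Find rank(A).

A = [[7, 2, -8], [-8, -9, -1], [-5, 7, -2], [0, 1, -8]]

rank(A) = 3

Row reduction:
R2 <- R2 - (-8/7)*R1:  [     0  -47/7  -71/7 ]
R3 <- R3 - (-5/7)*R1:  [     0   59/7  -54/7 ]
R3 <- R3 - (-59/47)*R2:  [       0        0  -961/47 ]
R4 <- R4 - (-7/47)*R2:  [       0        0  -447/47 ]
R4 <- R4 - (447/961)*R3:  [ 0  0  0 ]
Row echelon form:
[ 7      2       -8 ]
[ 0  -47/7    -71/7 ]
[ 0      0  -961/47 ]
[ 0      0        0 ]
Nonzero rows / pivot columns: 3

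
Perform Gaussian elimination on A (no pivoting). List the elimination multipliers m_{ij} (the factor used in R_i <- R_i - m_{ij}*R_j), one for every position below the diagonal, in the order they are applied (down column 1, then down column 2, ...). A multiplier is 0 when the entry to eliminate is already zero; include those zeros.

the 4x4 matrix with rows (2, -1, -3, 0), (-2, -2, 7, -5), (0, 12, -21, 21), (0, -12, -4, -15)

multipliers: -1, 0, 0, -4, 4, 4

Forward elimination:
R2 <- R2 - (-1)*R1:  [  0  -3   4  -5 ]
R3: entry in column 1 is already 0 -> m_{31} = 0 (no row operation needed)
R4: entry in column 1 is already 0 -> m_{41} = 0 (no row operation needed)
R3 <- R3 - (-4)*R2:  [  0   0  -5   1 ]
R4 <- R4 - (4)*R2:  [   0    0  -20    5 ]
R4 <- R4 - (4)*R3:  [ 0  0  0  1 ]
Multipliers (in order of application): m_{21} = -1, m_{31} = 0, m_{41} = 0, m_{32} = -4, m_{42} = 4, m_{43} = 4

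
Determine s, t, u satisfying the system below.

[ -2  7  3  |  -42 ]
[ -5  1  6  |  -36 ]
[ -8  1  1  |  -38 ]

(4, -4, -2)

Forward elimination on [A|b]:
R2 <- R2 - (5/2)*R1:  [     0  -33/2   -3/2     69 ]
R3 <- R3 - (4)*R1:  [   0  -27  -11  130 ]
R3 <- R3 - (18/11)*R2:  [      0       0  -94/11  188/11 ]
Row echelon form:
[ -2      7       3  |     -42 ]
[  0  -33/2    -3/2  |      69 ]
[  0      0  -94/11  |  188/11 ]
Back-substitution:
u = (188/11) / (-94/11) = -2
t = (69 - (-3/2)*(-2)) / (-33/2) = -4
s = (-42 - (7)*(-4) - (3)*(-2)) / -2 = 4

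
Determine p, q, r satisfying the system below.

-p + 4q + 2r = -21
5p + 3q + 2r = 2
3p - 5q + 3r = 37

Forward elimination on [A|b]:
R2 <- R2 - (-5)*R1:  [    0    23    12  -103 ]
R3 <- R3 - (-3)*R1:  [   0    7    9  -26 ]
R3 <- R3 - (7/23)*R2:  [      0       0  123/23  123/23 ]
Row echelon form:
[ -1   4       2  |     -21 ]
[  0  23      12  |    -103 ]
[  0   0  123/23  |  123/23 ]
Back-substitution:
r = (123/23) / (123/23) = 1
q = (-103 - (12)*(1)) / 23 = -5
p = (-21 - (4)*(-5) - (2)*(1)) / -1 = 3

(3, -5, 1)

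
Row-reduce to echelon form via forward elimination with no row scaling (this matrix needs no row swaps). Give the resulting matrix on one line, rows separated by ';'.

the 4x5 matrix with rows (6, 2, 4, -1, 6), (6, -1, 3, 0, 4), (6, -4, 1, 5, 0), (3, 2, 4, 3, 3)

REF = [6 2 4 -1 6; 0 -3 -1 1 -2; 0 0 -1 4 -2; 0 0 0 21/2 -4]

Forward elimination:
R2 <- R2 - (1)*R1:  [  0  -3  -1   1  -2 ]
R3 <- R3 - (1)*R1:  [  0  -6  -3   6  -6 ]
R4 <- R4 - (1/2)*R1:  [   0    1    2  7/2    0 ]
R3 <- R3 - (2)*R2:  [  0   0  -1   4  -2 ]
R4 <- R4 - (-1/3)*R2:  [    0     0   5/3  23/6  -2/3 ]
R4 <- R4 - (-5/3)*R3:  [    0     0     0  21/2    -4 ]
Row echelon form:
[ 6   2   4    -1   6 ]
[ 0  -3  -1     1  -2 ]
[ 0   0  -1     4  -2 ]
[ 0   0   0  21/2  -4 ]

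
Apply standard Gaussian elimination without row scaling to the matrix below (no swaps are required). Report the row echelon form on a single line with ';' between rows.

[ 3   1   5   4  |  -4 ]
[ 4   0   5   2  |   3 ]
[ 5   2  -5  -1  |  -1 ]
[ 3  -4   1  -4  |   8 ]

REF = [3 1 5 4 -4; 0 -4/3 -5/3 -10/3 25/3; 0 0 -55/4 -17/2 31/4; 0 0 0 171/55 -989/55]

Forward elimination:
R2 <- R2 - (4/3)*R1:  [     0   -4/3   -5/3  -10/3   25/3 ]
R3 <- R3 - (5/3)*R1:  [     0    1/3  -40/3  -23/3   17/3 ]
R4 <- R4 - (1)*R1:  [  0  -5  -4  -8  12 ]
R3 <- R3 - (-1/4)*R2:  [     0      0  -55/4  -17/2   31/4 ]
R4 <- R4 - (15/4)*R2:  [     0      0    9/4    9/2  -77/4 ]
R4 <- R4 - (-9/55)*R3:  [       0        0        0   171/55  -989/55 ]
Row echelon form:
[ 3     1      5       4  |       -4 ]
[ 0  -4/3   -5/3   -10/3  |     25/3 ]
[ 0     0  -55/4   -17/2  |     31/4 ]
[ 0     0      0  171/55  |  -989/55 ]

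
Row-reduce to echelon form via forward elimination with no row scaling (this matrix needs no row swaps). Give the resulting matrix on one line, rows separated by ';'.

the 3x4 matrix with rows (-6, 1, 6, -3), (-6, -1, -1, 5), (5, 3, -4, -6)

REF = [-6 1 6 -3; 0 -2 -7 8; 0 0 -149/12 41/6]

Forward elimination:
R2 <- R2 - (1)*R1:  [  0  -2  -7   8 ]
R3 <- R3 - (-5/6)*R1:  [     0   23/6      1  -17/2 ]
R3 <- R3 - (-23/12)*R2:  [       0        0  -149/12     41/6 ]
Row echelon form:
[ -6   1        6    -3 ]
[  0  -2       -7     8 ]
[  0   0  -149/12  41/6 ]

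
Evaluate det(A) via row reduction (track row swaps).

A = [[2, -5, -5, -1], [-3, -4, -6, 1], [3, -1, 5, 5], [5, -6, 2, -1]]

det(A) = 846

Forward elimination:
R2 <- R2 - (-3/2)*R1:  [     0  -23/2  -27/2   -1/2 ]
R3 <- R3 - (3/2)*R1:  [    0  13/2  25/2  13/2 ]
R4 <- R4 - (5/2)*R1:  [    0  13/2  29/2   3/2 ]
R3 <- R3 - (-13/23)*R2:  [      0       0  112/23  143/23 ]
R4 <- R4 - (-13/23)*R2:  [      0       0  158/23   28/23 ]
R4 <- R4 - (79/56)*R3:  [       0        0        0  -423/56 ]
Upper-triangular form:
[ 2     -5      -5       -1 ]
[ 0  -23/2   -27/2     -1/2 ]
[ 0      0  112/23   143/23 ]
[ 0      0       0  -423/56 ]
det(A) = (-1)^0 * (2) * (-23/2) * (112/23) * (-423/56) = 846  (0 row swaps -> sign +1)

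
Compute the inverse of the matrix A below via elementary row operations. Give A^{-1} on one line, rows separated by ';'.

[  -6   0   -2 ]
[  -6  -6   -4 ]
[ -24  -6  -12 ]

inverse = [-2/3 -1/6 1/6; -1/3 -1/3 1/6; 3/2 1/2 -1/2]

Gauss-Jordan on [A | I]:
R1 <- (1/-6)*R1:  [    1     0   1/3  |  -1/6     0     0 ]
R2 <- R2 - (-6)*R1:  [  0  -6  -2  |  -1   1   0 ]
R3 <- R3 - (-24)*R1:  [  0  -6  -4  |  -4   0   1 ]
R2 <- (1/-6)*R2:  [    0     1   1/3  |   1/6  -1/6     0 ]
R3 <- R3 - (-6)*R2:  [  0   0  -2  |  -3  -1   1 ]
R3 <- (1/-2)*R3:  [    0     0     1  |   3/2   1/2  -1/2 ]
R1 <- R1 - (1/3)*R3:  [    1     0     0  |  -2/3  -1/6   1/6 ]
R2 <- R2 - (1/3)*R3:  [    0     1     0  |  -1/3  -1/3   1/6 ]
Right block of [I | A^{-1}] is the inverse:
[ -2/3  -1/6   1/6 ]
[ -1/3  -1/3   1/6 ]
[  3/2   1/2  -1/2 ]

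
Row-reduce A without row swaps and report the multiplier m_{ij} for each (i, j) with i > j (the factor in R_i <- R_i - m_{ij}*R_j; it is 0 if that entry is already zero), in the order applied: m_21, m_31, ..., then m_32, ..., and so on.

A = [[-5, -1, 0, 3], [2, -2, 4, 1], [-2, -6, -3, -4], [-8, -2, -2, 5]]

multipliers: -2/5, 2/5, 8/5, 7/3, 1/6, 8/37

Forward elimination:
R2 <- R2 - (-2/5)*R1:  [     0  -12/5      4   11/5 ]
R3 <- R3 - (2/5)*R1:  [     0  -28/5     -3  -26/5 ]
R4 <- R4 - (8/5)*R1:  [    0  -2/5    -2   1/5 ]
R3 <- R3 - (7/3)*R2:  [     0      0  -37/3  -31/3 ]
R4 <- R4 - (1/6)*R2:  [    0     0  -8/3  -1/6 ]
R4 <- R4 - (8/37)*R3:  [      0       0       0  153/74 ]
Multipliers (in order of application): m_{21} = -2/5, m_{31} = 2/5, m_{41} = 8/5, m_{32} = 7/3, m_{42} = 1/6, m_{43} = 8/37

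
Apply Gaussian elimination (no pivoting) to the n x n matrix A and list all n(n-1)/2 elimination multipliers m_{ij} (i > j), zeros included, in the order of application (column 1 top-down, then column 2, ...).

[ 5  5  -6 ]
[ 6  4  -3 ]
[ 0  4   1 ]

multipliers: 6/5, 0, -2

Forward elimination:
R2 <- R2 - (6/5)*R1:  [    0    -2  21/5 ]
R3: entry in column 1 is already 0 -> m_{31} = 0 (no row operation needed)
R3 <- R3 - (-2)*R2:  [    0     0  47/5 ]
Multipliers (in order of application): m_{21} = 6/5, m_{31} = 0, m_{32} = -2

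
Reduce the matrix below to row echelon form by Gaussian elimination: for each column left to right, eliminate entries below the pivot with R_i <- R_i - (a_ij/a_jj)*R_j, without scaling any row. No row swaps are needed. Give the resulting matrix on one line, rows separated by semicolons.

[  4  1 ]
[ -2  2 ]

Forward elimination:
R2 <- R2 - (-1/2)*R1:  [   0  5/2 ]
Row echelon form:
[ 4    1 ]
[ 0  5/2 ]

REF = [4 1; 0 5/2]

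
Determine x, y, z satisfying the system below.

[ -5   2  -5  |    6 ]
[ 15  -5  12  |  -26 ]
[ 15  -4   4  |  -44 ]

Forward elimination on [A|b]:
R2 <- R2 - (-3)*R1:  [  0   1  -3  -8 ]
R3 <- R3 - (-3)*R1:  [   0    2  -11  -26 ]
R3 <- R3 - (2)*R2:  [   0    0   -5  -10 ]
Row echelon form:
[ -5  2  -5  |    6 ]
[  0  1  -3  |   -8 ]
[  0  0  -5  |  -10 ]
Back-substitution:
z = (-10) / -5 = 2
y = (-8 - (-3)*(2)) / 1 = -2
x = (6 - (2)*(-2) - (-5)*(2)) / -5 = -4

(-4, -2, 2)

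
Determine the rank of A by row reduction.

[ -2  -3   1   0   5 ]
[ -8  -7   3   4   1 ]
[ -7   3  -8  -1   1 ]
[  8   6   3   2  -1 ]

rank(A) = 4

Row reduction:
R2 <- R2 - (4)*R1:  [   0    5   -1    4  -19 ]
R3 <- R3 - (7/2)*R1:  [     0   27/2  -23/2     -1  -33/2 ]
R4 <- R4 - (-4)*R1:  [  0  -6   7   2  19 ]
R3 <- R3 - (27/10)*R2:  [     0      0  -44/5  -59/5  174/5 ]
R4 <- R4 - (-6/5)*R2:  [     0      0   29/5   34/5  -19/5 ]
R4 <- R4 - (-29/44)*R3:  [      0       0       0  -43/44  421/22 ]
Row echelon form:
[ -2  -3      1       0       5 ]
[  0   5     -1       4     -19 ]
[  0   0  -44/5   -59/5   174/5 ]
[  0   0      0  -43/44  421/22 ]
Nonzero rows / pivot columns: 4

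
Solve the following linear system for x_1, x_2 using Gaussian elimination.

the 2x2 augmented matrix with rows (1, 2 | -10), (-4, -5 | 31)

Forward elimination on [A|b]:
R2 <- R2 - (-4)*R1:  [  0   3  -9 ]
Row echelon form:
[ 1  2  |  -10 ]
[ 0  3  |   -9 ]
Back-substitution:
x_2 = (-9) / 3 = -3
x_1 = (-10 - (2)*(-3)) / 1 = -4

(-4, -3)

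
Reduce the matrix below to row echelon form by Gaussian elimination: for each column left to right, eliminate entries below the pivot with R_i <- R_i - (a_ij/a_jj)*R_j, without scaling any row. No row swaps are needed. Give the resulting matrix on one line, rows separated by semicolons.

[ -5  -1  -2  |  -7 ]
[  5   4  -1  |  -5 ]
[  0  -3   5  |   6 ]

Forward elimination:
R2 <- R2 - (-1)*R1:  [   0    3   -3  -12 ]
R3 <- R3 - (-1)*R2:  [  0   0   2  -6 ]
Row echelon form:
[ -5  -1  -2  |   -7 ]
[  0   3  -3  |  -12 ]
[  0   0   2  |   -6 ]

REF = [-5 -1 -2 -7; 0 3 -3 -12; 0 0 2 -6]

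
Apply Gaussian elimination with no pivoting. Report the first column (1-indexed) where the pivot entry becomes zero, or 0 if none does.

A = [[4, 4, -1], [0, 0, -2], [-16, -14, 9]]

Naive forward elimination:
R3 <- R3 - (-4)*R1:  [ 0  2  5 ]
Matrix at this point:
[ 4  4  -1 ]
[ 0  0  -2 ]
[ 0  2   5 ]
Pivot entry (2,2) is zero but row 3 has 2 in column 2 -> naive elimination stops; a row interchange (e.g. R2 <-> R3) would be required here.

first zero-pivot column = 2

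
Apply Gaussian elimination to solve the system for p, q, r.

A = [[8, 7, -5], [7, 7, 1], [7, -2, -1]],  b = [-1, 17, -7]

(0, 2, 3)

Forward elimination on [A|b]:
R2 <- R2 - (7/8)*R1:  [     0    7/8   43/8  143/8 ]
R3 <- R3 - (7/8)*R1:  [     0  -65/8   27/8  -49/8 ]
R3 <- R3 - (-65/7)*R2:  [      0       0   373/7  1119/7 ]
Row echelon form:
[ 8    7     -5  |      -1 ]
[ 0  7/8   43/8  |   143/8 ]
[ 0    0  373/7  |  1119/7 ]
Back-substitution:
r = (1119/7) / (373/7) = 3
q = (143/8 - (43/8)*(3)) / (7/8) = 2
p = (-1 - (7)*(2) - (-5)*(3)) / 8 = 0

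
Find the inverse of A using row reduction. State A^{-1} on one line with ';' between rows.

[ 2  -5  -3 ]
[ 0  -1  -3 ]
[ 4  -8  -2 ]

inverse = [-11/2 7/2 3; -3 2 3/2; 1 -1 -1/2]

Gauss-Jordan on [A | I]:
R1 <- (1/2)*R1:  [    1  -5/2  -3/2  |   1/2     0     0 ]
R3 <- R3 - (4)*R1:  [  0   2   4  |  -2   0   1 ]
R2 <- (1/-1)*R2:  [  0   1   3  |   0  -1   0 ]
R1 <- R1 - (-5/2)*R2:  [    1     0     6  |   1/2  -5/2     0 ]
R3 <- R3 - (2)*R2:  [  0   0  -2  |  -2   2   1 ]
R3 <- (1/-2)*R3:  [    0     0     1  |     1    -1  -1/2 ]
R1 <- R1 - (6)*R3:  [     1      0      0  |  -11/2    7/2      3 ]
R2 <- R2 - (3)*R3:  [   0    1    0  |   -3    2  3/2 ]
Right block of [I | A^{-1}] is the inverse:
[ -11/2  7/2     3 ]
[    -3    2   3/2 ]
[     1   -1  -1/2 ]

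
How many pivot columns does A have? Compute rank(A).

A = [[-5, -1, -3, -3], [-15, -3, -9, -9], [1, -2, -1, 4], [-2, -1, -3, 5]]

rank(A) = 3

Row reduction:
R2 <- R2 - (3)*R1:  [ 0  0  0  0 ]
R3 <- R3 - (-1/5)*R1:  [     0  -11/5   -8/5   17/5 ]
R4 <- R4 - (2/5)*R1:  [    0  -3/5  -9/5  31/5 ]
R2 <-> R3   (pivot in column 2 was zero)
[ -5     -1    -3    -3 ]
[  0  -11/5  -8/5  17/5 ]
[  0      0     0     0 ]
[  0   -3/5  -9/5  31/5 ]
R4 <- R4 - (3/11)*R2:  [      0       0  -15/11   58/11 ]
R3 <-> R4   (pivot in column 3 was zero)
[ -5     -1      -3     -3 ]
[  0  -11/5    -8/5   17/5 ]
[  0      0  -15/11  58/11 ]
[  0      0       0      0 ]
Row echelon form:
[ -5     -1      -3     -3 ]
[  0  -11/5    -8/5   17/5 ]
[  0      0  -15/11  58/11 ]
[  0      0       0      0 ]
Nonzero rows / pivot columns: 3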